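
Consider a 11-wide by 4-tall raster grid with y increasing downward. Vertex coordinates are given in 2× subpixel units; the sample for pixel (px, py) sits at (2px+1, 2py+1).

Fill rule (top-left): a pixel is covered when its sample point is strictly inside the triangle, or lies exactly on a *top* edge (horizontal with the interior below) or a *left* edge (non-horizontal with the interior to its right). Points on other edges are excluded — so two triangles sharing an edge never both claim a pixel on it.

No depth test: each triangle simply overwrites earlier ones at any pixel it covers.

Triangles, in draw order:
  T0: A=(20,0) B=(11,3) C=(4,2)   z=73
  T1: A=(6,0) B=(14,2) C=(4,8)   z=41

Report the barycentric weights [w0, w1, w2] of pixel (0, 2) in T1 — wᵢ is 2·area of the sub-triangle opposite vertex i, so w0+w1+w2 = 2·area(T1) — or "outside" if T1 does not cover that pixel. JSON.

T0:
  2·area = 30
  edge (20, 0)→(11, 3): d=(-9,3) right/bottom  bias=-1
  edge (11, 3)→(4, 2): d=(-7,-1) top-left  bias=+0
  edge (4, 2)→(20, 0): d=(16,-2) top-left  bias=+0
    (6,0)@(13, 1): e=[12,16,2] → X
    (7,0)@(15, 1): e=[6,18,6] → X
    (8,0)@(17, 1): e=[0,20,10] → .  [on edge]
    (5,1)@(11, 3): e=[0,0,30] → .  [on edge]
    (6,1)@(13, 3): e=[-6,2,34] → .
    (7,1)@(15, 3): e=[-12,4,38] → .
    (2,2)@(5, 5): e=[0,-20,50] → .  [on edge]
  covered (2 px):
    . . . . . . X X . . .
    . . . . . . . . . . .
    . . . . . . . . . . .
    . . . . . . . . . . .
T1:
  2·area = 68
  edge (6, 0)→(14, 2): d=(8,2) right/bottom  bias=-1
  edge (14, 2)→(4, 8): d=(-10,6) right/bottom  bias=-1
  edge (4, 8)→(6, 0): d=(2,-8) top-left  bias=+0
    (3,0)@(7, 1): e=[6,52,10] → X
    (4,0)@(9, 1): e=[2,40,26] → X
    (5,0)@(11, 1): e=[-2,28,42] → .
    (3,1)@(7, 3): e=[22,32,14] → X
    (5,1)@(11, 3): e=[14,8,46] → X
    (6,1)@(13, 3): e=[10,-4,62] → .
    (2,2)@(5, 5): e=[42,24,2] → X
    (4,2)@(9, 5): e=[34,0,34] → .  [on edge]
    (5,2)@(11, 5): e=[30,-12,50] → .
    (2,3)@(5, 7): e=[58,4,6] → X
    (3,3)@(7, 7): e=[54,-8,22] → .
  covered (8 px):
    . . . X X . . . . . .
    . . . X X X . . . . .
    . . X X . . . . . . .
    . . X . . . . . . . .

Answer: "outside"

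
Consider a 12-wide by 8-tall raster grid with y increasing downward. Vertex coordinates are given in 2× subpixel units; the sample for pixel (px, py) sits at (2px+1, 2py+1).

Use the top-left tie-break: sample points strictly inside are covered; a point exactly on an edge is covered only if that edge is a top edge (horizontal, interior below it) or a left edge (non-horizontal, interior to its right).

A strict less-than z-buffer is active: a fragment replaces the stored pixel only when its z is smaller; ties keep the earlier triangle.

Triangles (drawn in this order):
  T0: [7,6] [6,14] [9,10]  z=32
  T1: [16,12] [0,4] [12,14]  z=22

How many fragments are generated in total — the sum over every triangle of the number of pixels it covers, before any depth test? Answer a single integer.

T0:
  2·area = 20  (B↔C swapped to make it positive)
  edge (7, 6)→(9, 10): d=(2,4) right/bottom  bias=-1
  edge (9, 10)→(6, 14): d=(-3,4) right/bottom  bias=-1
  edge (6, 14)→(7, 6): d=(1,-8) top-left  bias=+0
    (3,3)@(7, 7): e=[2,17,1] → █
    (4,3)@(9, 7): e=[-6,9,17] → ·
    (3,4)@(7, 9): e=[6,11,3] → █
    (4,4)@(9, 9): e=[-2,3,19] → ·
    (3,5)@(7, 11): e=[10,5,5] → █
    (4,5)@(9, 11): e=[2,-3,21] → ·
    (3,6)@(7, 13): e=[14,-1,7] → ·
  covered (3 px):
    · · · · · · · · · · · ·
    · · · · · · · · · · · ·
    · · · · · · · · · · · ·
    · · · █ · · · · · · · ·
    · · · █ · · · · · · · ·
    · · · █ · · · · · · · ·
    · · · · · · · · · · · ·
    · · · · · · · · · · · ·
T1:
  2·area = 64  (B↔C swapped to make it positive)
  edge (16, 12)→(12, 14): d=(-4,2) right/bottom  bias=-1
  edge (12, 14)→(0, 4): d=(-12,-10) top-left  bias=+0
  edge (0, 4)→(16, 12): d=(16,8) right/bottom  bias=-1
    (2,3)@(5, 7): e=[42,14,8] → █
    (3,3)@(7, 7): e=[38,34,-8] → ·
    (2,4)@(5, 9): e=[34,-10,40] → ·
    (3,4)@(7, 9): e=[30,10,24] → █
    (4,4)@(9, 9): e=[26,30,8] → █
    (5,4)@(11, 9): e=[22,50,-8] → ·
    (3,5)@(7, 11): e=[22,-14,56] → ·
    (4,5)@(9, 11): e=[18,6,40] → █
    (5,5)@(11, 11): e=[14,26,24] → █
    (6,5)@(13, 11): e=[10,46,8] → █
    (7,5)@(15, 11): e=[6,66,-8] → ·
    (4,6)@(9, 13): e=[10,-18,72] → ·
  covered (8 px):
    · · · · · · · · · · · ·
    · · · · · · · · · · · ·
    · · · · · · · · · · · ·
    · · █ · · · · · · · · ·
    · · · █ █ · · · · · · ·
    · · · · █ █ █ · · · · ·
    · · · · · █ █ · · · · ·
    · · · · · · · · · · · ·

Final: 11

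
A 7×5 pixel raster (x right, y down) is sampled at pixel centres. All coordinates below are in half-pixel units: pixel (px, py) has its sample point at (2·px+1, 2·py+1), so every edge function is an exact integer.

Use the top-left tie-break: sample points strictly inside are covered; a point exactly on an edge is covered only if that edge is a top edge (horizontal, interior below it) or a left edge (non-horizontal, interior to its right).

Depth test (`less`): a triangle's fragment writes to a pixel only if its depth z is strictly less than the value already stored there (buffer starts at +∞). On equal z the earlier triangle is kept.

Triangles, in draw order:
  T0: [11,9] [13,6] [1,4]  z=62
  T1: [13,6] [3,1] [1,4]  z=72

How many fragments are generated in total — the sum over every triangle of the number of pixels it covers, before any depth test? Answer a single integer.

T0:
  2·area = 40  (B↔C swapped to make it positive)
  edge (11, 9)→(1, 4): d=(-10,-5) top-left  bias=+0
  edge (1, 4)→(13, 6): d=(12,2) right/bottom  bias=-1
  edge (13, 6)→(11, 9): d=(-2,3) right/bottom  bias=-1
    (1,2)@(3, 5): e=[0,8,32] → X  [on edge]
    (2,2)@(5, 5): e=[10,4,26] → X
    (3,2)@(7, 5): e=[20,0,20] → .  [on edge]
    (1,3)@(3, 7): e=[-20,32,28] → .
    (2,3)@(5, 7): e=[-10,28,22] → .
    (3,3)@(7, 7): e=[0,24,16] → X  [on edge]
    (4,3)@(9, 7): e=[10,20,10] → X
    (5,3)@(11, 7): e=[20,16,4] → X
    (6,3)@(13, 7): e=[30,12,-2] → .
    (3,4)@(7, 9): e=[-20,48,12] → .
    (4,4)@(9, 9): e=[-10,44,6] → .
    (5,4)@(11, 9): e=[0,40,0] → .  [on edge]
  covered (5 px):
    . . . . . . .
    . . . . . . .
    . X X . . . .
    . . . X X X .
    . . . . . . .
T1:
  2·area = 40  (B↔C swapped to make it positive)
  edge (13, 6)→(1, 4): d=(-12,-2) top-left  bias=+0
  edge (1, 4)→(3, 1): d=(2,-3) top-left  bias=+0
  edge (3, 1)→(13, 6): d=(10,5) right/bottom  bias=-1
    (1,0)@(3, 1): e=[40,0,0] → .  [on edge]
    (1,1)@(3, 3): e=[16,4,20] → X
    (2,1)@(5, 3): e=[20,10,10] → X
    (3,1)@(7, 3): e=[24,16,0] → .  [on edge]
    (1,2)@(3, 5): e=[-8,8,40] → .
    (2,2)@(5, 5): e=[-4,14,30] → .
    (3,2)@(7, 5): e=[0,20,20] → X  [on edge]
    (4,2)@(9, 5): e=[4,26,10] → X
    (5,2)@(11, 5): e=[8,32,0] → .  [on edge]
    (3,3)@(7, 7): e=[-24,24,40] → .
    (4,3)@(9, 7): e=[-20,30,30] → .
  covered (4 px):
    . . . . . . .
    . X X . . . .
    . . . X X . .
    . . . . . . .
    . . . . . . .

Final: 9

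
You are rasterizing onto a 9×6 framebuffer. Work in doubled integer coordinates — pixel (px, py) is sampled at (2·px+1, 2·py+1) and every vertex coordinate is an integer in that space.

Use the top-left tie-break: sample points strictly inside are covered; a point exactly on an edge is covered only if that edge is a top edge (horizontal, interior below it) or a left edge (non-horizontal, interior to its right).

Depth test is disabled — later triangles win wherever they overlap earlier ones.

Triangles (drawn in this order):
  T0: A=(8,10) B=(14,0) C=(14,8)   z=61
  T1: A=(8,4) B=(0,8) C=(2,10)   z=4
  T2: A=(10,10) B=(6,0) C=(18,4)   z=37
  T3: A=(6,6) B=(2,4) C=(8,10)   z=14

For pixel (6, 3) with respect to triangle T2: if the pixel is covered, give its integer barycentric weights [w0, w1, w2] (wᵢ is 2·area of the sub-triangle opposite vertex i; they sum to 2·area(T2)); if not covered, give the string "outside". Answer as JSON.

T0:
  2·area = 48
  edge (8, 10)→(14, 0): d=(6,-10) top-left  bias=+0
  edge (14, 0)→(14, 8): d=(0,8) right/bottom  bias=-1
  edge (14, 8)→(8, 10): d=(-6,2) right/bottom  bias=-1
    (6,1)@(13, 3): e=[8,8,32] → █
    (7,1)@(15, 3): e=[28,-8,28] → ·
    (5,2)@(11, 5): e=[0,24,24] → █  [on edge]
    (7,2)@(15, 5): e=[40,-8,16] → ·
    (5,3)@(11, 7): e=[12,24,12] → █
    (7,3)@(15, 7): e=[52,-8,4] → ·
    (8,3)@(17, 7): e=[72,-24,0] → ·  [on edge]
    (4,4)@(9, 9): e=[4,40,4] → █
    (5,4)@(11, 9): e=[24,24,0] → ·  [on edge]
    (6,4)@(13, 9): e=[44,8,-4] → ·
    (2,5)@(5, 11): e=[-24,72,0] → ·  [on edge]
    (4,5)@(9, 11): e=[16,40,-8] → ·
  covered (6 px):
    · · · · · · · · ·
    · · · · · · █ · ·
    · · · · · █ █ · ·
    · · · · · █ █ · ·
    · · · · █ · · · ·
    · · · · · · · · ·
T1:
  2·area = 24  (B↔C swapped to make it positive)
  edge (8, 4)→(2, 10): d=(-6,6) right/bottom  bias=-1
  edge (2, 10)→(0, 8): d=(-2,-2) top-left  bias=+0
  edge (0, 8)→(8, 4): d=(8,-4) top-left  bias=+0
    (5,0)@(11, 1): e=[0,36,-12] → ·  [on edge]
    (4,1)@(9, 3): e=[0,28,-4] → ·  [on edge]
    (3,2)@(7, 5): e=[0,20,4] → ·  [on edge]
    (1,3)@(3, 7): e=[12,8,4] → █
    (2,3)@(5, 7): e=[0,12,12] → ·  [on edge]
    (0,4)@(1, 9): e=[12,0,12] → █  [on edge]
    (1,4)@(3, 9): e=[0,4,20] → ·  [on edge]
    (0,5)@(1, 11): e=[0,-4,28] → ·  [on edge]
    (1,5)@(3, 11): e=[-12,0,36] → ·  [on edge]
  covered (2 px):
    · · · · · · · · ·
    · · · · · · · · ·
    · · · · · · · · ·
    · █ · · · · · · ·
    █ · · · · · · · ·
    · · · · · · · · ·
T2:
  2·area = 104
  edge (10, 10)→(6, 0): d=(-4,-10) top-left  bias=+0
  edge (6, 0)→(18, 4): d=(12,4) right/bottom  bias=-1
  edge (18, 4)→(10, 10): d=(-8,6) right/bottom  bias=-1
    (3,0)@(7, 1): e=[6,8,90] → █
    (4,0)@(9, 1): e=[26,0,78] → ·  [on edge]
    (3,1)@(7, 3): e=[-2,32,74] → ·
    (4,1)@(9, 3): e=[18,24,62] → █
    (5,1)@(11, 3): e=[38,16,50] → █
    (6,1)@(13, 3): e=[58,8,38] → █
    (7,1)@(15, 3): e=[78,0,26] → ·  [on edge]
    (4,2)@(9, 5): e=[10,48,46] → █
    (7,2)@(15, 5): e=[70,24,10] → █
    (8,2)@(17, 5): e=[90,16,-2] → ·
    (4,3)@(9, 7): e=[2,72,30] → █
    (7,3)@(15, 7): e=[62,48,-6] → ·
  covered (12 px):
    · · · █ · · · · ·
    · · · · █ █ █ · ·
    · · · · █ █ █ █ ·
    · · · · █ █ █ · ·
    · · · · · █ · · ·
    · · · · · · · · ·
T3:
  2·area = 12  (B↔C swapped to make it positive)
  edge (6, 6)→(8, 10): d=(2,4) right/bottom  bias=-1
  edge (8, 10)→(2, 4): d=(-6,-6) top-left  bias=+0
  edge (2, 4)→(6, 6): d=(4,2) right/bottom  bias=-1
    (0,1)@(1, 3): e=[14,0,-2] → ·  [on edge]
    (1,2)@(3, 5): e=[10,0,2] → █  [on edge]
    (2,2)@(5, 5): e=[2,12,-2] → ·
    (1,3)@(3, 7): e=[14,-12,10] → ·
    (2,3)@(5, 7): e=[6,0,6] → █  [on edge]
    (3,3)@(7, 7): e=[-2,12,2] → ·
    (2,4)@(5, 9): e=[10,-12,14] → ·
    (3,4)@(7, 9): e=[2,0,10] → █  [on edge]
    (4,4)@(9, 9): e=[-6,12,6] → ·
    (3,5)@(7, 11): e=[6,-12,18] → ·
    (4,5)@(9, 11): e=[-2,0,14] → ·  [on edge]
  covered (3 px):
    · · · · · · · · ·
    · · · · · · · · ·
    · █ · · · · · · ·
    · · █ · · · · · ·
    · · · █ · · · · ·
    · · · · · · · · ·

Answer: [56,6,42]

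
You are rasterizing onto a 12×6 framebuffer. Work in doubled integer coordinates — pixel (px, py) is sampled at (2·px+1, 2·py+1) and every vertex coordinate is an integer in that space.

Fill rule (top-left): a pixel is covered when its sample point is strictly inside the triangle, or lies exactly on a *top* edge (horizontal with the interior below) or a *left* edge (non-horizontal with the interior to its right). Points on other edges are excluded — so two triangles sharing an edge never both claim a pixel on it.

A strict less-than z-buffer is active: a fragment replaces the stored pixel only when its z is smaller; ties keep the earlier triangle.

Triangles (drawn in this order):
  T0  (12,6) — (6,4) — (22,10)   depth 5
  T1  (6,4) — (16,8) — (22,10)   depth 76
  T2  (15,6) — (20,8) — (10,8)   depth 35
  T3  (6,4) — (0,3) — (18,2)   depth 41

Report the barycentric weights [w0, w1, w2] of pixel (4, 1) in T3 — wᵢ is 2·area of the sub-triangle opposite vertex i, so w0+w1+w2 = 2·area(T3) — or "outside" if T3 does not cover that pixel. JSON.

T0:
  2·area = 4  (B↔C swapped to make it positive)
  edge (12, 6)→(22, 10): d=(10,4) right/bottom  bias=-1
  edge (22, 10)→(6, 4): d=(-16,-6) top-left  bias=+0
  edge (6, 4)→(12, 6): d=(6,2) right/bottom  bias=-1
    (1,1)@(3, 3): e=[6,-2,0] → ·  [on edge]
    (4,2)@(9, 5): e=[2,2,0] → ·  [on edge]
    (7,3)@(15, 7): e=[-2,6,0] → ·  [on edge]
    (10,4)@(21, 9): e=[-6,10,0] → ·  [on edge]
  covered (0 px):
    · · · · · · · · · · · ·
    · · · · · · · · · · · ·
    · · · · · · · · · · · ·
    · · · · · · · · · · · ·
    · · · · · · · · · · · ·
    · · · · · · · · · · · ·
T1:
  2·area = 4  (B↔C swapped to make it positive)
  edge (6, 4)→(22, 10): d=(16,6) right/bottom  bias=-1
  edge (22, 10)→(16, 8): d=(-6,-2) top-left  bias=+0
  edge (16, 8)→(6, 4): d=(-10,-4) top-left  bias=+0
    (0,1)@(1, 3): e=[14,0,-10] → ·  [on edge]
    (3,2)@(7, 5): e=[10,0,-6] → ·  [on edge]
    (6,3)@(13, 7): e=[6,0,-2] → ·  [on edge]
    (9,4)@(19, 9): e=[2,0,2] → █  [on edge]
    (10,4)@(21, 9): e=[-10,4,10] → ·
    (9,5)@(19, 11): e=[34,-12,-18] → ·
  covered (1 px):
    · · · · · · · · · · · ·
    · · · · · · · · · · · ·
    · · · · · · · · · · · ·
    · · · · · · · · · · · ·
    · · · · · · · · · █ · ·
    · · · · · · · · · · · ·
T2:
  2·area = 20
  edge (15, 6)→(20, 8): d=(5,2) right/bottom  bias=-1
  edge (20, 8)→(10, 8): d=(-10,0) right/bottom  bias=-1
  edge (10, 8)→(15, 6): d=(5,-2) top-left  bias=+0
    (6,3)@(13, 7): e=[9,10,1] → █
    (7,3)@(15, 7): e=[5,10,5] → █
    (8,3)@(17, 7): e=[1,10,9] → █
    (9,3)@(19, 7): e=[-3,10,13] → ·
    (6,4)@(13, 9): e=[19,-10,11] → ·
    (7,4)@(15, 9): e=[15,-10,15] → ·
    (8,4)@(17, 9): e=[11,-10,19] → ·
  covered (3 px):
    · · · · · · · · · · · ·
    · · · · · · · · · · · ·
    · · · · · · · · · · · ·
    · · · · · · █ █ █ · · ·
    · · · · · · · · · · · ·
    · · · · · · · · · · · ·
T3:
  2·area = 24
  edge (6, 4)→(0, 3): d=(-6,-1) top-left  bias=+0
  edge (0, 3)→(18, 2): d=(18,-1) top-left  bias=+0
  edge (18, 2)→(6, 4): d=(-12,2) right/bottom  bias=-1
    (0,1)@(1, 3): e=[1,1,22] → █
    (1,1)@(3, 3): e=[3,3,18] → █
    (2,1)@(5, 3): e=[5,5,14] → █
    (3,1)@(7, 3): e=[7,7,10] → █
    (4,1)@(9, 3): e=[9,9,6] → █
    (5,1)@(11, 3): e=[11,11,2] → █
    (6,1)@(13, 3): e=[13,13,-2] → ·
    (0,2)@(1, 5): e=[-11,37,-2] → ·
    (1,2)@(3, 5): e=[-9,39,-6] → ·
    (2,2)@(5, 5): e=[-7,41,-10] → ·
    (3,2)@(7, 5): e=[-5,43,-14] → ·
    (4,2)@(9, 5): e=[-3,45,-18] → ·
  covered (6 px):
    · · · · · · · · · · · ·
    █ █ █ █ █ █ · · · · · ·
    · · · · · · · · · · · ·
    · · · · · · · · · · · ·
    · · · · · · · · · · · ·
    · · · · · · · · · · · ·

Answer: [9,6,9]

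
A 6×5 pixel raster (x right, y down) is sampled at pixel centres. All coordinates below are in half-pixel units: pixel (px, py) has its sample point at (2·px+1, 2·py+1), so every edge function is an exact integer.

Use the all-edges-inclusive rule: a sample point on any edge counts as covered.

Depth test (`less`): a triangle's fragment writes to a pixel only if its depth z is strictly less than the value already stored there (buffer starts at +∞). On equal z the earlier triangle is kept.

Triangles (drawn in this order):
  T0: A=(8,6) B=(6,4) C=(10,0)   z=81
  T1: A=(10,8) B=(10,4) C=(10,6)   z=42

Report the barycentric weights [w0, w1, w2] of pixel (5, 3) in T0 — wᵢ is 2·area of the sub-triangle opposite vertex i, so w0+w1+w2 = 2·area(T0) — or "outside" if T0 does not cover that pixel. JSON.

T0:
  2·area = 16
  edge (8, 6)→(6, 4): d=(-2,-2) inclusive
  edge (6, 4)→(10, 0): d=(4,-4) inclusive
  edge (10, 0)→(8, 6): d=(-2,6) inclusive
    (1,0)@(3, 1): e=[0,-24,40] → .  [on edge]
    (4,0)@(9, 1): e=[12,0,4] → X  [on edge]
    (5,0)@(11, 1): e=[16,8,-8] → .
    (2,1)@(5, 3): e=[0,-8,24] → .  [on edge]
    (3,1)@(7, 3): e=[4,0,12] → X  [on edge]
    (4,1)@(9, 3): e=[8,8,0] → X  [on edge]
    (5,1)@(11, 3): e=[12,16,-12] → .
    (2,2)@(5, 5): e=[-4,0,20] → .  [on edge]
    (3,2)@(7, 5): e=[0,8,8] → X  [on edge]
    (4,2)@(9, 5): e=[4,16,-4] → .
    (1,3)@(3, 7): e=[-12,0,28] → .  [on edge]
    (3,3)@(7, 7): e=[-4,16,4] → .
    (4,3)@(9, 7): e=[0,24,-8] → .  [on edge]
    (0,4)@(1, 9): e=[-20,0,36] → .  [on edge]
    (3,4)@(7, 9): e=[-8,24,0] → .  [on edge]
    (5,4)@(11, 9): e=[0,40,-24] → .  [on edge]
  covered (4 px):
    . . . . X .
    . . . X X .
    . . . X . .
    . . . . . .
    . . . . . .
T1:
  degenerate (2·area = 0) — covers nothing

Answer: "outside"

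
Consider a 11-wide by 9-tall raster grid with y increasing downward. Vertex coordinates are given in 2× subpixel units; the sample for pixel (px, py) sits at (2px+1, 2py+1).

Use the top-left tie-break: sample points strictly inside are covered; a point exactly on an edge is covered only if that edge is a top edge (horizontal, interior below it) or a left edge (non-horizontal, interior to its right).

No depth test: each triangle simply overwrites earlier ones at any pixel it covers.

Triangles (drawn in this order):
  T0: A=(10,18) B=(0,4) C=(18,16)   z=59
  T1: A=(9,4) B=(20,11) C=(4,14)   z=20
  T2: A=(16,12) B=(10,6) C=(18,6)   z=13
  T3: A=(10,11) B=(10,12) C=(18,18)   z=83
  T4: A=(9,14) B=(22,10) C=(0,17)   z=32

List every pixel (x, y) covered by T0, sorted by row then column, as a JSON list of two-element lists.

T0:
  2·area = 132
  edge (10, 18)→(0, 4): d=(-10,-14) top-left  bias=+0
  edge (0, 4)→(18, 16): d=(18,12) right/bottom  bias=-1
  edge (18, 16)→(10, 18): d=(-8,2) right/bottom  bias=-1
    (0,2)@(1, 5): e=[4,6,122] → █
    (1,2)@(3, 5): e=[32,-18,118] → ·
    (0,3)@(1, 7): e=[-16,42,106] → ·
    (1,3)@(3, 7): e=[12,18,102] → █
    (2,3)@(5, 7): e=[40,-6,98] → ·
    (1,4)@(3, 9): e=[-8,54,86] → ·
    (2,4)@(5, 9): e=[20,30,82] → █
    (3,4)@(7, 9): e=[48,6,78] → █
    (4,4)@(9, 9): e=[76,-18,74] → ·
    (2,5)@(5, 11): e=[0,66,66] → █  [on edge]
    (4,5)@(9, 11): e=[56,18,58] → █
    (5,5)@(11, 11): e=[84,-6,54] → ·
  covered (17 px):
    · · · · · · · · · · ·
    · · · · · · · · · · ·
    █ · · · · · · · · · ·
    · █ · · · · · · · · ·
    · · █ █ · · · · · · ·
    · · █ █ █ · · · · · ·
    · · · █ █ █ █ · · · ·
    · · · · █ █ █ █ · · ·
    · · · · · █ █ · · · ·
T1:
  2·area = 145
  edge (9, 4)→(20, 11): d=(11,7) right/bottom  bias=-1
  edge (20, 11)→(4, 14): d=(-16,3) right/bottom  bias=-1
  edge (4, 14)→(9, 4): d=(5,-10) top-left  bias=+0
    (4,2)@(9, 5): e=[11,129,5] → █
    (5,2)@(11, 5): e=[-3,123,25] → ·
    (4,3)@(9, 7): e=[33,97,15] → █
    (5,3)@(11, 7): e=[19,91,35] → █
    (6,3)@(13, 7): e=[5,85,55] → █
    (7,3)@(15, 7): e=[-9,79,75] → ·
    (3,4)@(7, 9): e=[69,71,5] → █
    (7,4)@(15, 9): e=[13,47,85] → █
    (8,4)@(17, 9): e=[-1,41,105] → ·
    (3,5)@(7, 11): e=[91,39,15] → █
    (8,5)@(17, 11): e=[21,9,115] → █
    (9,5)@(19, 11): e=[7,3,135] → █
  covered (19 px):
    · · · · · · · · · · ·
    · · · · · · · · · · ·
    · · · · █ · · · · · ·
    · · · · █ █ █ · · · ·
    · · · █ █ █ █ █ · · ·
    · · · █ █ █ █ █ █ █ ·
    · · █ █ █ · · · · · ·
    · · · · · · · · · · ·
    · · · · · · · · · · ·
T2:
  2·area = 48
  edge (16, 12)→(10, 6): d=(-6,-6) top-left  bias=+0
  edge (10, 6)→(18, 6): d=(8,0) top-left  bias=+0
  edge (18, 6)→(16, 12): d=(-2,6) right/bottom  bias=-1
    (2,0)@(5, 1): e=[0,-40,88] → ·  [on edge]
    (3,1)@(7, 3): e=[0,-24,72] → ·  [on edge]
    (9,1)@(19, 3): e=[72,-24,0] → ·  [on edge]
    (4,2)@(9, 5): e=[0,-8,56] → ·  [on edge]
    (5,3)@(11, 7): e=[0,8,40] → █  [on edge]
    (6,3)@(13, 7): e=[12,8,28] → █
    (7,3)@(15, 7): e=[24,8,16] → █
    (8,3)@(17, 7): e=[36,8,4] → █
    (9,3)@(19, 7): e=[48,8,-8] → ·
    (5,4)@(11, 9): e=[-12,24,36] → ·
    (6,4)@(13, 9): e=[0,24,24] → █  [on edge]
    (8,4)@(17, 9): e=[24,24,0] → ·  [on edge]
    (7,5)@(15, 11): e=[0,40,8] → █  [on edge]
    (8,6)@(17, 13): e=[0,56,-8] → ·  [on edge]
    (7,7)@(15, 15): e=[-24,72,0] → ·  [on edge]
    (9,7)@(19, 15): e=[0,72,-24] → ·  [on edge]
    (10,8)@(21, 17): e=[0,88,-40] → ·  [on edge]
  covered (7 px):
    · · · · · · · · · · ·
    · · · · · · · · · · ·
    · · · · · · · · · · ·
    · · · · · █ █ █ █ · ·
    · · · · · · █ █ · · ·
    · · · · · · · █ · · ·
    · · · · · · · · · · ·
    · · · · · · · · · · ·
    · · · · · · · · · · ·
T3:
  2·area = 8  (B↔C swapped to make it positive)
  edge (10, 11)→(18, 18): d=(8,7) right/bottom  bias=-1
  edge (18, 18)→(10, 12): d=(-8,-6) top-left  bias=+0
  edge (10, 12)→(10, 11): d=(0,-1) top-left  bias=+0
  covered (0 px):
    · · · · · · · · · · ·
    · · · · · · · · · · ·
    · · · · · · · · · · ·
    · · · · · · · · · · ·
    · · · · · · · · · · ·
    · · · · · · · · · · ·
    · · · · · · · · · · ·
    · · · · · · · · · · ·
    · · · · · · · · · · ·
T4:
  2·area = 3
  edge (9, 14)→(22, 10): d=(13,-4) top-left  bias=+0
  edge (22, 10)→(0, 17): d=(-22,7) right/bottom  bias=-1
  edge (0, 17)→(9, 14): d=(9,-3) top-left  bias=+0
  covered (0 px):
    · · · · · · · · · · ·
    · · · · · · · · · · ·
    · · · · · · · · · · ·
    · · · · · · · · · · ·
    · · · · · · · · · · ·
    · · · · · · · · · · ·
    · · · · · · · · · · ·
    · · · · · · · · · · ·
    · · · · · · · · · · ·

Result: [[0,2],[1,3],[2,4],[3,4],[2,5],[3,5],[4,5],[3,6],[4,6],[5,6],[6,6],[4,7],[5,7],[6,7],[7,7],[5,8],[6,8]]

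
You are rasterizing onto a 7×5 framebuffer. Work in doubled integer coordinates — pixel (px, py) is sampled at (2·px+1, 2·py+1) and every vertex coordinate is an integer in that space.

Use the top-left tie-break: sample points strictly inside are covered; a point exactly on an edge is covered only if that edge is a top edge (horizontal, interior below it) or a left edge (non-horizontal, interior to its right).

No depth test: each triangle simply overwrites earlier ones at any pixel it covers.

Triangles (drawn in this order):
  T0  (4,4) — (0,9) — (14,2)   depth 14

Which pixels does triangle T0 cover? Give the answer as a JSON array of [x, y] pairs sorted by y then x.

T0:
  2·area = 42  (B↔C swapped to make it positive)
  edge (4, 4)→(14, 2): d=(10,-2) top-left  bias=+0
  edge (14, 2)→(0, 9): d=(-14,7) right/bottom  bias=-1
  edge (0, 9)→(4, 4): d=(4,-5) top-left  bias=+0
    (4,1)@(9, 3): e=[0,21,21] → X  [on edge]
    (5,1)@(11, 3): e=[4,7,31] → X
    (6,1)@(13, 3): e=[8,-7,41] → .
    (2,2)@(5, 5): e=[12,21,9] → X
    (3,2)@(7, 5): e=[16,7,19] → X
    (4,2)@(9, 5): e=[20,-7,29] → .
    (5,2)@(11, 5): e=[24,-21,39] → .
    (1,3)@(3, 7): e=[28,7,7] → X
    (2,3)@(5, 7): e=[32,-7,17] → .
    (3,3)@(7, 7): e=[36,-21,27] → .
    (1,4)@(3, 9): e=[48,-21,15] → .
  covered (5 px):
    . . . . . . .
    . . . . X X .
    . . X X . . .
    . X . . . . .
    . . . . . . .

Result: [[4,1],[5,1],[2,2],[3,2],[1,3]]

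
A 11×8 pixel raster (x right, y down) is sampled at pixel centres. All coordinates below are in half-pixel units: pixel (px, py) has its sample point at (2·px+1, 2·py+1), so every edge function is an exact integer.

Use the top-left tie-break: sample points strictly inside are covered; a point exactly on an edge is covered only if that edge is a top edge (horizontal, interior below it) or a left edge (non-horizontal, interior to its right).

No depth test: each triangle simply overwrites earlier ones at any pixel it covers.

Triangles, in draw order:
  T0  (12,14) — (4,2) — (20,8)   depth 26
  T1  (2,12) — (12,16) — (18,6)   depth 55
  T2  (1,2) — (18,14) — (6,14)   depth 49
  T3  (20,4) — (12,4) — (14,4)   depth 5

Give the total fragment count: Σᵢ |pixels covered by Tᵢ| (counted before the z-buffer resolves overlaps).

T0:
  2·area = 144
  edge (12, 14)→(4, 2): d=(-8,-12) top-left  bias=+0
  edge (4, 2)→(20, 8): d=(16,6) right/bottom  bias=-1
  edge (20, 8)→(12, 14): d=(-8,6) right/bottom  bias=-1
    (2,1)@(5, 3): e=[4,10,130] → █
    (3,1)@(7, 3): e=[28,-2,118] → ·
    (2,2)@(5, 5): e=[-12,42,114] → ·
    (3,2)@(7, 5): e=[12,30,102] → █
    (4,2)@(9, 5): e=[36,18,90] → █
    (5,2)@(11, 5): e=[60,6,78] → █
    (6,2)@(13, 5): e=[84,-6,66] → ·
    (3,3)@(7, 7): e=[-4,62,86] → ·
    (4,3)@(9, 7): e=[20,50,74] → █
    (6,3)@(13, 7): e=[68,26,50] → █
    (7,3)@(15, 7): e=[92,14,38] → █
    (8,3)@(17, 7): e=[116,2,26] → █
  covered (18 px):
    · · · · · · · · · · ·
    · · █ · · · · · · · ·
    · · · █ █ █ · · · · ·
    · · · · █ █ █ █ █ · ·
    · · · · █ █ █ █ █ · ·
    · · · · · █ █ █ · · ·
    · · · · · · █ · · · ·
    · · · · · · · · · · ·
T1:
  2·area = 124  (B↔C swapped to make it positive)
  edge (2, 12)→(18, 6): d=(16,-6) top-left  bias=+0
  edge (18, 6)→(12, 16): d=(-6,10) right/bottom  bias=-1
  edge (12, 16)→(2, 12): d=(-10,-4) top-left  bias=+0
    (10,0)@(21, 1): e=[-62,0,186] → ·  [on edge]
    (8,3)@(17, 7): e=[10,4,110] → █
    (9,3)@(19, 7): e=[22,-16,118] → ·
    (5,4)@(11, 9): e=[6,52,66] → █
    (6,4)@(13, 9): e=[18,32,74] → █
    (7,4)@(15, 9): e=[30,12,82] → █
    (8,4)@(17, 9): e=[42,-8,90] → ·
    (2,5)@(5, 11): e=[2,100,22] → █
    (3,5)@(7, 11): e=[14,80,30] → █
    (4,5)@(9, 11): e=[26,60,38] → █
    (7,5)@(15, 11): e=[62,0,62] → ·  [on edge]
    (2,6)@(5, 13): e=[34,88,2] → █
  covered (15 px):
    · · · · · · · · · · ·
    · · · · · · · · · · ·
    · · · · · · · · · · ·
    · · · · · · · · █ · ·
    · · · · · █ █ █ · · ·
    · · █ █ █ █ █ · · · ·
    · · █ █ █ █ █ · · · ·
    · · · · · █ · · · · ·
T2:
  2·area = 144
  edge (1, 2)→(18, 14): d=(17,12) right/bottom  bias=-1
  edge (18, 14)→(6, 14): d=(-12,0) right/bottom  bias=-1
  edge (6, 14)→(1, 2): d=(-5,-12) top-left  bias=+0
    (1,2)@(3, 5): e=[27,108,9] → █
    (2,2)@(5, 5): e=[3,108,33] → █
    (3,2)@(7, 5): e=[-21,108,57] → ·
    (1,3)@(3, 7): e=[61,84,-1] → ·
    (2,3)@(5, 7): e=[37,84,23] → █
    (3,3)@(7, 7): e=[13,84,47] → █
    (4,3)@(9, 7): e=[-11,84,71] → ·
    (2,4)@(5, 9): e=[71,60,13] → █
    (4,4)@(9, 9): e=[23,60,61] → █
    (5,4)@(11, 9): e=[-1,60,85] → ·
    (2,5)@(5, 11): e=[105,36,3] → █
    (5,5)@(11, 11): e=[33,36,75] → █
  covered (17 px):
    · · · · · · · · · · ·
    · · · · · · · · · · ·
    · █ █ · · · · · · · ·
    · · █ █ · · · · · · ·
    · · █ █ █ · · · · · ·
    · · █ █ █ █ █ · · · ·
    · · · █ █ █ █ █ · · ·
    · · · · · · · · · · ·
T3:
  degenerate (2·area = 0) — covers nothing

Result: 50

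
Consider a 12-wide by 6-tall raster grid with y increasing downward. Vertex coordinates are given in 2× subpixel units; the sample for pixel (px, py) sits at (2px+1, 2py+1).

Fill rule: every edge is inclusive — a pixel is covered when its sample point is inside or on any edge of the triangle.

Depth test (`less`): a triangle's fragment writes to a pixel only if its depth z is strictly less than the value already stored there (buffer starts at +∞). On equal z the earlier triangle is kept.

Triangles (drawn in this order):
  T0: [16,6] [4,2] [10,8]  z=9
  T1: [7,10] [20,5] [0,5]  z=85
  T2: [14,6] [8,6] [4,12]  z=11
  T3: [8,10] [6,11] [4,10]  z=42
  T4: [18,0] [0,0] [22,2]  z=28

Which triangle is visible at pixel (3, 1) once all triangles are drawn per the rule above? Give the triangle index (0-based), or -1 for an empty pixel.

T0:
  2·area = 48  (B↔C swapped to make it positive)
  edge (16, 6)→(10, 8): d=(-6,2) inclusive
  edge (10, 8)→(4, 2): d=(-6,-6) inclusive
  edge (4, 2)→(16, 6): d=(12,4) inclusive
    (0,0)@(1, 1): e=[60,-12,0] → .  [on edge]
    (1,0)@(3, 1): e=[56,0,-8] → .  [on edge]
    (2,1)@(5, 3): e=[40,0,8] → X  [on edge]
    (3,1)@(7, 3): e=[36,12,0] → X  [on edge]
    (4,1)@(9, 3): e=[32,24,-8] → .
    (2,2)@(5, 5): e=[28,-12,32] → .
    (3,2)@(7, 5): e=[24,0,24] → X  [on edge]
    (4,2)@(9, 5): e=[20,12,16] → X
    (5,2)@(11, 5): e=[16,24,8] → X
    (6,2)@(13, 5): e=[12,36,0] → X  [on edge]
    (7,2)@(15, 5): e=[8,48,-8] → .
    (9,2)@(19, 5): e=[0,72,-24] → .  [on edge]
    (4,3)@(9, 7): e=[8,0,40] → X  [on edge]
    (6,3)@(13, 7): e=[0,24,24] → X  [on edge]
    (9,3)@(19, 7): e=[-12,60,0] → .  [on edge]
    (3,4)@(7, 9): e=[0,-24,72] → .  [on edge]
    (5,4)@(11, 9): e=[-8,0,56] → .  [on edge]
    (0,5)@(1, 11): e=[0,-72,120] → .  [on edge]
    (6,5)@(13, 11): e=[-24,0,72] → .  [on edge]
  covered (9 px):
    . . . . . . . . . . . .
    . . X X . . . . . . . .
    . . . X X X X . . . . .
    . . . . X X X . . . . .
    . . . . . . . . . . . .
    . . . . . . . . . . . .
T1:
  2·area = 100  (B↔C swapped to make it positive)
  edge (7, 10)→(0, 5): d=(-7,-5) inclusive
  edge (0, 5)→(20, 5): d=(20,0) inclusive
  edge (20, 5)→(7, 10): d=(-13,5) inclusive
    (0,2)@(1, 5): e=[5,0,95] → X  [on edge]
    (1,2)@(3, 5): e=[15,0,85] → X  [on edge]
    (2,2)@(5, 5): e=[25,0,75] → X  [on edge]
    (3,2)@(7, 5): e=[35,0,65] → X  [on edge]
    (4,2)@(9, 5): e=[45,0,55] → X  [on edge]
    (5,2)@(11, 5): e=[55,0,45] → X  [on edge]
    (6,2)@(13, 5): e=[65,0,35] → X  [on edge]
    (7,2)@(15, 5): e=[75,0,25] → X  [on edge]
    (8,2)@(17, 5): e=[85,0,15] → X  [on edge]
    (9,2)@(19, 5): e=[95,0,5] → X  [on edge]
    (10,2)@(21, 5): e=[105,0,-5] → .  [on edge]
    (11,2)@(23, 5): e=[115,0,-15] → .  [on edge]
  covered (18 px):
    . . . . . . . . . . . .
    . . . . . . . . . . . .
    X X X X X X X X X X . .
    . X X X X X X . . . . .
    . . . X X . . . . . . .
    . . . . . . . . . . . .
T2:
  2·area = 36  (B↔C swapped to make it positive)
  edge (14, 6)→(4, 12): d=(-10,6) inclusive
  edge (4, 12)→(8, 6): d=(4,-6) inclusive
  edge (8, 6)→(14, 6): d=(6,0) inclusive
    (9,1)@(19, 3): e=[0,54,-18] → .  [on edge]
    (4,3)@(9, 7): e=[20,10,6] → X
    (5,3)@(11, 7): e=[8,22,6] → X
    (6,3)@(13, 7): e=[-4,34,6] → .
    (3,4)@(7, 9): e=[12,6,18] → X
    (4,4)@(9, 9): e=[0,18,18] → X  [on edge]
    (5,4)@(11, 9): e=[-12,30,18] → .
    (2,5)@(5, 11): e=[4,2,30] → X
    (3,5)@(7, 11): e=[-8,14,30] → .
    (4,5)@(9, 11): e=[-20,26,30] → .
  covered (5 px):
    . . . . . . . . . . . .
    . . . . . . . . . . . .
    . . . . . . . . . . . .
    . . . . X X . . . . . .
    . . . X X . . . . . . .
    . . X . . . . . . . . .
T3:
  2·area = 4
  edge (8, 10)→(6, 11): d=(-2,1) inclusive
  edge (6, 11)→(4, 10): d=(-2,-1) inclusive
  edge (4, 10)→(8, 10): d=(4,0) inclusive
  covered (0 px):
    . . . . . . . . . . . .
    . . . . . . . . . . . .
    . . . . . . . . . . . .
    . . . . . . . . . . . .
    . . . . . . . . . . . .
    . . . . . . . . . . . .
T4:
  2·area = 36  (B↔C swapped to make it positive)
  edge (18, 0)→(22, 2): d=(4,2) inclusive
  edge (22, 2)→(0, 0): d=(-22,-2) inclusive
  edge (0, 0)→(18, 0): d=(18,0) inclusive
    (5,0)@(11, 1): e=[18,0,18] → X  [on edge]
    (6,0)@(13, 1): e=[14,4,18] → X
    (7,0)@(15, 1): e=[10,8,18] → X
    (8,0)@(17, 1): e=[6,12,18] → X
    (9,0)@(19, 1): e=[2,16,18] → X
    (10,0)@(21, 1): e=[-2,20,18] → .
    (5,1)@(11, 3): e=[26,-44,54] → .
    (6,1)@(13, 3): e=[22,-40,54] → .
    (7,1)@(15, 3): e=[18,-36,54] → .
    (8,1)@(17, 3): e=[14,-32,54] → .
    (9,1)@(19, 3): e=[10,-28,54] → .
  covered (5 px):
    . . . . . X X X X X . .
    . . . . . . . . . . . .
    . . . . . . . . . . . .
    . . . . . . . . . . . .
    . . . . . . . . . . . .
    . . . . . . . . . . . .

Z-buffer (winner per pixel, '.' = empty):
  . . . . . 4 4 4 4 4 . .
  . . 0 0 . . . . . . . .
  1 1 1 0 0 0 0 1 1 1 . .
  . 1 1 1 0 0 0 . . . . .
  . . . 2 2 . . . . . . .
  . . 2 . . . . . . . . .

Final: 0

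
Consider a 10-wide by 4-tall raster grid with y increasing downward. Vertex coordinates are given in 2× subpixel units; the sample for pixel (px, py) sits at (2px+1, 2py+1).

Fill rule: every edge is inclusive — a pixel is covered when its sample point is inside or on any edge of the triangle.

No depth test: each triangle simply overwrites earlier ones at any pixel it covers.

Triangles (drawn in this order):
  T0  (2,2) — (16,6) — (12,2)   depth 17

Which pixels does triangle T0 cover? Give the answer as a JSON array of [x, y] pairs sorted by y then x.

T0:
  2·area = 40  (B↔C swapped to make it positive)
  edge (2, 2)→(12, 2): d=(10,0) inclusive
  edge (12, 2)→(16, 6): d=(4,4) inclusive
  edge (16, 6)→(2, 2): d=(-14,-4) inclusive
    (5,0)@(11, 1): e=[-10,0,50] → ·  [on edge]
    (3,1)@(7, 3): e=[10,24,6] → █
    (4,1)@(9, 3): e=[10,16,14] → █
    (5,1)@(11, 3): e=[10,8,22] → █
    (6,1)@(13, 3): e=[10,0,30] → █  [on edge]
    (7,1)@(15, 3): e=[10,-8,38] → ·
    (3,2)@(7, 5): e=[30,32,-22] → ·
    (4,2)@(9, 5): e=[30,24,-14] → ·
    (5,2)@(11, 5): e=[30,16,-6] → ·
    (6,2)@(13, 5): e=[30,8,2] → █
    (7,2)@(15, 5): e=[30,0,10] → █  [on edge]
    (8,2)@(17, 5): e=[30,-8,18] → ·
    (8,3)@(17, 7): e=[50,0,-10] → ·  [on edge]
  covered (6 px):
    · · · · · · · · · ·
    · · · █ █ █ █ · · ·
    · · · · · · █ █ · ·
    · · · · · · · · · ·

Result: [[3,1],[4,1],[5,1],[6,1],[6,2],[7,2]]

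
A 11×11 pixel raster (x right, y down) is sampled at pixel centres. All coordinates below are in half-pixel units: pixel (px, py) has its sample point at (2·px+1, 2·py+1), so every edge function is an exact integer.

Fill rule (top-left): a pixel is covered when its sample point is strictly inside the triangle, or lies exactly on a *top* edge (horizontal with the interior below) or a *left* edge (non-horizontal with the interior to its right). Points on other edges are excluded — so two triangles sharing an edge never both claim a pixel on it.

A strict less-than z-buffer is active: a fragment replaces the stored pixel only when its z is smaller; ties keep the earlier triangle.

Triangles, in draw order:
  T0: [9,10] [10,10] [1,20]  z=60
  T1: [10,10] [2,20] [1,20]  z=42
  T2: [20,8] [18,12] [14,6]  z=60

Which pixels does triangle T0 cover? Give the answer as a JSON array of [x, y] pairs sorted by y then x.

T0:
  2·area = 10
  edge (9, 10)→(10, 10): d=(1,0) top-left  bias=+0
  edge (10, 10)→(1, 20): d=(-9,10) right/bottom  bias=-1
  edge (1, 20)→(9, 10): d=(8,-10) top-left  bias=+0
    (6,2)@(13, 5): e=[-5,15,0] → ·  [on edge]
    (4,5)@(9, 11): e=[1,1,8] → █
    (5,5)@(11, 11): e=[1,-19,28] → ·
    (3,6)@(7, 13): e=[3,3,4] → █
    (4,6)@(9, 13): e=[3,-17,24] → ·
    (2,7)@(5, 15): e=[5,5,0] → █  [on edge]
    (3,7)@(7, 15): e=[5,-15,20] → ·
    (2,8)@(5, 17): e=[7,-13,16] → ·
  covered (3 px):
    · · · · · · · · · · ·
    · · · · · · · · · · ·
    · · · · · · · · · · ·
    · · · · · · · · · · ·
    · · · · · · · · · · ·
    · · · · █ · · · · · ·
    · · · █ · · · · · · ·
    · · █ · · · · · · · ·
    · · · · · · · · · · ·
    · · · · · · · · · · ·
    · · · · · · · · · · ·
T1:
  2·area = 10
  edge (10, 10)→(2, 20): d=(-8,10) right/bottom  bias=-1
  edge (2, 20)→(1, 20): d=(-1,0) right/bottom  bias=-1
  edge (1, 20)→(10, 10): d=(9,-10) top-left  bias=+0
  covered (0 px):
    · · · · · · · · · · ·
    · · · · · · · · · · ·
    · · · · · · · · · · ·
    · · · · · · · · · · ·
    · · · · · · · · · · ·
    · · · · · · · · · · ·
    · · · · · · · · · · ·
    · · · · · · · · · · ·
    · · · · · · · · · · ·
    · · · · · · · · · · ·
    · · · · · · · · · · ·
T2:
  2·area = 28
  edge (20, 8)→(18, 12): d=(-2,4) right/bottom  bias=-1
  edge (18, 12)→(14, 6): d=(-4,-6) top-left  bias=+0
  edge (14, 6)→(20, 8): d=(6,2) right/bottom  bias=-1
    (2,1)@(5, 3): e=[70,-42,0] → ·  [on edge]
    (5,2)@(11, 5): e=[42,-14,0] → ·  [on edge]
    (7,3)@(15, 7): e=[22,2,4] → █
    (8,3)@(17, 7): e=[14,14,0] → ·  [on edge]
    (7,4)@(15, 9): e=[18,-6,16] → ·
    (8,4)@(17, 9): e=[10,6,12] → █
    (9,4)@(19, 9): e=[2,18,8] → █
    (10,4)@(21, 9): e=[-6,30,4] → ·
    (8,5)@(17, 11): e=[6,-2,24] → ·
    (9,5)@(19, 11): e=[-2,10,20] → ·
  covered (3 px):
    · · · · · · · · · · ·
    · · · · · · · · · · ·
    · · · · · · · · · · ·
    · · · · · · · █ · · ·
    · · · · · · · · █ █ ·
    · · · · · · · · · · ·
    · · · · · · · · · · ·
    · · · · · · · · · · ·
    · · · · · · · · · · ·
    · · · · · · · · · · ·
    · · · · · · · · · · ·

Result: [[4,5],[3,6],[2,7]]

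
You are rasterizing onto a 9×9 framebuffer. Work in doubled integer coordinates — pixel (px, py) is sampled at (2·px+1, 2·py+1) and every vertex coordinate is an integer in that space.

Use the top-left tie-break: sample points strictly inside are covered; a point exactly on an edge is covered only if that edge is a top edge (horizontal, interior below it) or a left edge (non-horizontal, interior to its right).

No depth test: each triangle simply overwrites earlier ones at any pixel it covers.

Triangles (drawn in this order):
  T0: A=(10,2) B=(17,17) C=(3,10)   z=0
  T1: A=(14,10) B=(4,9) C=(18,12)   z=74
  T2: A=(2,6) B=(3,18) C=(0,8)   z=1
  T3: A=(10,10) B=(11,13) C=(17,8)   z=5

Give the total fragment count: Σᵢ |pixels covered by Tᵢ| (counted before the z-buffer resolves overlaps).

T0:
  2·area = 161
  edge (10, 2)→(17, 17): d=(7,15) right/bottom  bias=-1
  edge (17, 17)→(3, 10): d=(-14,-7) top-left  bias=+0
  edge (3, 10)→(10, 2): d=(7,-8) top-left  bias=+0
    (4,2)@(9, 5): e=[36,112,13] → #
    (5,2)@(11, 5): e=[6,126,29] → #
    (6,2)@(13, 5): e=[-24,140,45] → ·
    (3,3)@(7, 7): e=[80,70,11] → #
    (6,3)@(13, 7): e=[-10,112,59] → ·
    (0,4)@(1, 9): e=[184,0,-23] → ·  [on edge]
    (2,4)@(5, 9): e=[124,28,9] → #
    (6,4)@(13, 9): e=[4,84,73] → #
    (7,4)@(15, 9): e=[-26,98,89] → ·
    (2,5)@(5, 11): e=[138,0,23] → #  [on edge]
    (7,5)@(15, 11): e=[-12,70,103] → ·
    (2,6)@(5, 13): e=[152,-28,37] → ·
    (4,6)@(9, 13): e=[92,0,69] → #  [on edge]
    (6,7)@(13, 15): e=[46,0,115] → #  [on edge]
    (8,8)@(17, 17): e=[0,0,161] → ·  [on edge]
  covered (21 px):
    · · · · · · · · ·
    · · · · · · · · ·
    · · · · # # · · ·
    · · · # # # · · ·
    · · # # # # # · ·
    · · # # # # # · ·
    · · · · # # # # ·
    · · · · · · # # ·
    · · · · · · · · ·
T1:
  2·area = 16  (B↔C swapped to make it positive)
  edge (14, 10)→(18, 12): d=(4,2) right/bottom  bias=-1
  edge (18, 12)→(4, 9): d=(-14,-3) top-left  bias=+0
  edge (4, 9)→(14, 10): d=(10,1) right/bottom  bias=-1
    (7,5)@(15, 11): e=[2,5,9] → #
    (8,5)@(17, 11): e=[-2,11,7] → ·
    (7,6)@(15, 13): e=[10,-23,29] → ·
  covered (1 px):
    · · · · · · · · ·
    · · · · · · · · ·
    · · · · · · · · ·
    · · · · · · · · ·
    · · · · · · · · ·
    · · · · · · · # ·
    · · · · · · · · ·
    · · · · · · · · ·
    · · · · · · · · ·
T2:
  2·area = 26
  edge (2, 6)→(3, 18): d=(1,12) right/bottom  bias=-1
  edge (3, 18)→(0, 8): d=(-3,-10) top-left  bias=+0
  edge (0, 8)→(2, 6): d=(2,-2) top-left  bias=+0
    (3,0)@(7, 1): e=[-65,91,0] → ·  [on edge]
    (2,1)@(5, 3): e=[-39,65,0] → ·  [on edge]
    (1,2)@(3, 5): e=[-13,39,0] → ·  [on edge]
    (0,3)@(1, 7): e=[13,13,0] → #  [on edge]
    (1,3)@(3, 7): e=[-11,33,4] → ·
    (0,4)@(1, 9): e=[15,7,4] → #
    (1,4)@(3, 9): e=[-9,27,8] → ·
    (0,5)@(1, 11): e=[17,1,8] → #
    (1,5)@(3, 11): e=[-7,21,12] → ·
    (0,6)@(1, 13): e=[19,-5,12] → ·
  covered (3 px):
    · · · · · · · · ·
    · · · · · · · · ·
    · · · · · · · · ·
    # · · · · · · · ·
    # · · · · · · · ·
    # · · · · · · · ·
    · · · · · · · · ·
    · · · · · · · · ·
    · · · · · · · · ·
T3:
  2·area = 23  (B↔C swapped to make it positive)
  edge (10, 10)→(17, 8): d=(7,-2) top-left  bias=+0
  edge (17, 8)→(11, 13): d=(-6,5) right/bottom  bias=-1
  edge (11, 13)→(10, 10): d=(-1,-3) top-left  bias=+0
    (3,0)@(7, 1): e=[-69,92,0] → ·  [on edge]
    (4,3)@(9, 7): e=[-23,46,0] → ·  [on edge]
    (7,4)@(15, 9): e=[3,4,16] → #
    (8,4)@(17, 9): e=[7,-6,22] → ·
    (5,5)@(11, 11): e=[9,12,2] → #
    (6,5)@(13, 11): e=[13,2,8] → #
    (7,5)@(15, 11): e=[17,-8,14] → ·
    (5,6)@(11, 13): e=[23,0,0] → ·  [on edge]
    (6,6)@(13, 13): e=[27,-10,6] → ·
  covered (3 px):
    · · · · · · · · ·
    · · · · · · · · ·
    · · · · · · · · ·
    · · · · · · · · ·
    · · · · · · · # ·
    · · · · · # # · ·
    · · · · · · · · ·
    · · · · · · · · ·
    · · · · · · · · ·

Final: 28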